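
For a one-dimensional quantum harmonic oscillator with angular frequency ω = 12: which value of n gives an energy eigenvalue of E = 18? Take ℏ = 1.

E_n = ℏω(n + ½) ⇒ n = E/(ℏω) − ½ = 18/12 − 0.5 = 1.000 → n = 1.

n = 1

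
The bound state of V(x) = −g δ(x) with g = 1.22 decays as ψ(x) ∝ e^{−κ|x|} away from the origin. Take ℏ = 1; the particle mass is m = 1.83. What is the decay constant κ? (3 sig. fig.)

Integrate −(ℏ²/2m)ψ'' − gδ(x)ψ = Eψ from −ε to +ε: the ψ'' term gives ψ'(0⁺) − ψ'(0⁻) and the δ term gives −(2mg/ℏ²)ψ(0).
With ψ ∝ e^{−κ|x|} this yields −2κ = −2mg/ℏ², so κ = mg/ℏ² = 2.233.

κ = 2.23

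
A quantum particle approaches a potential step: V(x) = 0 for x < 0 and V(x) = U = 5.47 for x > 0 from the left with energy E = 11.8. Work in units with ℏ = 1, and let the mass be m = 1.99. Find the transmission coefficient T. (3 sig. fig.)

On each side the TISE gives plane waves with k = √(2m(E − V))/ℏ: k₁ = √(2·1.99·11.8) = 6.853, k₂ = √(2·1.99·6.33) = 5.019.
Continuity of ψ and ψ′ at the step yields the reflection amplitude r = (k₁ − k₂)/(k₁ + k₂) = 0.1545; thus R = |r|² = 0.02386, T = 0.9761.

T = 0.976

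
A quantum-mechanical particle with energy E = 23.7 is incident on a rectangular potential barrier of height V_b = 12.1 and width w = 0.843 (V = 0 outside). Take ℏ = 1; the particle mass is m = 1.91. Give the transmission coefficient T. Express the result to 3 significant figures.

Above the barrier the interior wavenumber is k₂ = √(2m(E − V_b))/ℏ = 6.657, giving phase k₂w = 5.612.
Matching at both interfaces gives T⁻¹ = 1 + V_b² sin²(k₂w) / [4E(E − V_b)] = 1.052, hence T = 0.951.

T = 0.951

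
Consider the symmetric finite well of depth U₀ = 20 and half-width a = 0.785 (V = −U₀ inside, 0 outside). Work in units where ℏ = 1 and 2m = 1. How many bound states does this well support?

N = 3

Define the well-strength parameter z₀ = (a/ℏ)√(2mU₀) = 0.785 × √(2·0.5·20) = 3.511.
A new bound state (alternating even/odd) appears each time z₀ passes a multiple of π/2, so N = ⌊2z₀/π⌋ + 1 = ⌊2.235⌋ + 1 = 3.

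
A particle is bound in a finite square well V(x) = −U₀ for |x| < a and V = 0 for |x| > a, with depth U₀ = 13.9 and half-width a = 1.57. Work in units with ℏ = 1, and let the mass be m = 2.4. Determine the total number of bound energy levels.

Define the well-strength parameter z₀ = (a/ℏ)√(2mU₀) = 1.57 × √(2·2.4·13.9) = 12.82.
A new bound state (alternating even/odd) appears each time z₀ passes a multiple of π/2, so N = ⌊2z₀/π⌋ + 1 = ⌊8.164⌋ + 1 = 9.

N = 9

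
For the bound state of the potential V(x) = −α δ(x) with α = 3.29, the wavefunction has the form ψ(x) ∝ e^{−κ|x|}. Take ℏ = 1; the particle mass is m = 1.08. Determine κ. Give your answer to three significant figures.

Integrate −(ℏ²/2m)ψ'' − αδ(x)ψ = Eψ from −ε to +ε: the ψ'' term gives ψ'(0⁺) − ψ'(0⁻) and the δ term gives −(2mα/ℏ²)ψ(0).
With ψ ∝ e^{−κ|x|} this yields −2κ = −2mα/ℏ², so κ = mα/ℏ² = 3.553.

κ = 3.55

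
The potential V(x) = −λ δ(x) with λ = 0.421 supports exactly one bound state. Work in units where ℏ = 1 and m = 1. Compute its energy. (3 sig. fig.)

E = -0.0886

The bound state is ψ(x) = √κ e^{−κ|x|}. The derivative jump ψ'(0⁺) − ψ'(0⁻) = −(2mλ/ℏ²)ψ(0) fixes κ = mλ/ℏ² = 0.4210.
Then E = −ℏ²κ²/(2m) = −mλ²/(2ℏ²) = -0.08862.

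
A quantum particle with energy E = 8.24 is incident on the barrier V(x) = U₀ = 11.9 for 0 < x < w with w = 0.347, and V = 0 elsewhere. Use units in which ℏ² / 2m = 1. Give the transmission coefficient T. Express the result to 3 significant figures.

T = 0.626

Since E < U₀ the interior solution is evanescent with decay constant κ = √(2m(U₀ − E))/ℏ = 1.913.
κw = 0.6639, sinh(κw) = 0.7137.
The exact tunnelling result is T⁻¹ = 1 + U₀² sinh²(κw) / [4E(U₀ − E)] = 1.598, so T = 0.626.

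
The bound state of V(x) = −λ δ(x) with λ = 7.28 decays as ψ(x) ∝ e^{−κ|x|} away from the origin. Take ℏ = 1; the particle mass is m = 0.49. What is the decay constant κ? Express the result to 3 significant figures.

κ = 3.57

Integrate −(ℏ²/2m)ψ'' − λδ(x)ψ = Eψ from −ε to +ε: the ψ'' term gives ψ'(0⁺) − ψ'(0⁻) and the δ term gives −(2mλ/ℏ²)ψ(0).
With ψ ∝ e^{−κ|x|} this yields −2κ = −2mλ/ℏ², so κ = mλ/ℏ² = 3.567.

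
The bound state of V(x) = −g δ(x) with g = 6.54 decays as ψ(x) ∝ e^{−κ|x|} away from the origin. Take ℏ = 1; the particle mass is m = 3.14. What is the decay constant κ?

Integrate −(ℏ²/2m)ψ'' − gδ(x)ψ = Eψ from −ε to +ε: the ψ'' term gives ψ'(0⁺) − ψ'(0⁻) and the δ term gives −(2mg/ℏ²)ψ(0).
With ψ ∝ e^{−κ|x|} this yields −2κ = −2mg/ℏ², so κ = mg/ℏ² = 20.54.

κ = 20.5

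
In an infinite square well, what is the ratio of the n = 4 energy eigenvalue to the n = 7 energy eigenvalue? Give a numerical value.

Since E_n ∝ n², the ratio is (4/7)² = 0.326531.

0.326531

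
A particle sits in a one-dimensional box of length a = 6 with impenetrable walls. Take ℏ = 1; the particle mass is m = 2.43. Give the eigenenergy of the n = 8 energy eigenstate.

The infinite-well eigenfunctions ψ_n = √(2/a) sin(nπx/a) vanish at both walls, giving E_n = n²π²ℏ²/(2ma²).
E_8 = 8² × π² / (2 × 2.43 × 6²) = 3.610.

E = 3.61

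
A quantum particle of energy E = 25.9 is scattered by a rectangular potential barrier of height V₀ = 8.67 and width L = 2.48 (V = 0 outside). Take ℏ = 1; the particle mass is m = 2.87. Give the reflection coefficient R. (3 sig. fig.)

Above the barrier the interior wavenumber is k₂ = √(2m(E − V₀))/ℏ = 9.945, giving phase k₂L = 24.66.
Matching at both interfaces gives T⁻¹ = 1 + V₀² sin²(k₂L) / [4E(E − V₀)] = 1.009, hence T = 0.991.
R = 1 − T = 0.00855.

R = 0.00855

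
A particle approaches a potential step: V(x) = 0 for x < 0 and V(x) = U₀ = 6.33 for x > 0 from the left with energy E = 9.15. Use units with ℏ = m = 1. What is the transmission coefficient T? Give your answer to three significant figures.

T = 0.918

On each side the TISE gives plane waves with k = √(2m(E − V))/ℏ: k₁ = √(2·1·9.15) = 4.278, k₂ = √(2·1·2.82) = 2.375.
Continuity of ψ and ψ′ at the step yields the reflection amplitude r = (k₁ − k₂)/(k₁ + k₂) = 0.2860; thus R = |r|² = 0.08182, T = 0.9182.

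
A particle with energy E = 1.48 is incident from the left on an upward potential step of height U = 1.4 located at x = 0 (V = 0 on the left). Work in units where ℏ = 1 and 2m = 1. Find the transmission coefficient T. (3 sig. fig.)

T = 0.612

On each side the TISE gives plane waves with k = √(2m(E − V))/ℏ: k₁ = √(2·½·1.48) = 1.217, k₂ = √(2·½·0.08) = 0.2828.
Continuity of ψ and ψ′ at the step yields the reflection amplitude r = (k₁ − k₂)/(k₁ + k₂) = 0.6227; thus R = |r|² = 0.3878, T = 0.6122.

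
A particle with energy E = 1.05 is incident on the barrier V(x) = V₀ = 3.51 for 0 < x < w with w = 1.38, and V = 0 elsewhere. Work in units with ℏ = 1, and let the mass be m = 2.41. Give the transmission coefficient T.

T = 0.000250

Since E < V₀ the interior solution is evanescent with decay constant κ = √(2m(V₀ − E))/ℏ = 3.443.
κw = 4.752, sinh(κw) = 57.90.
Matching ψ, ψ′ at both faces gives T = [1 + V₀² sinh²(κw) / (4E(V₀ − E))]⁻¹ = 1/3998 = 0.000250.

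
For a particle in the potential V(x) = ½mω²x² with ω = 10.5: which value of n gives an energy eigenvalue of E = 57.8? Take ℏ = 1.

n = 5

E_n = ℏω(n + ½) ⇒ n = E/(ℏω) − ½ = 57.8/10.5 − 0.5 = 5.005 → n = 5.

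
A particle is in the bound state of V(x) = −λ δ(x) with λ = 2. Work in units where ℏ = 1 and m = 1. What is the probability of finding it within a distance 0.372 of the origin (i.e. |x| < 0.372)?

P = 0.774

The normalised bound state is ψ = √κ e^{−κ|x|} with κ = mλ/ℏ² = 2.000.
P(|x| < d) = ∫_{−d}^{d} κ e^{−2κ|x|} dx = 1 − e^{−2κd} = 1 − e^{−1.488} = 0.7742.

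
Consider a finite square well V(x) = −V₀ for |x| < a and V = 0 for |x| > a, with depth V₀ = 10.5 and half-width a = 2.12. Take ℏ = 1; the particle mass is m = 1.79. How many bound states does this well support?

N = 9

The dimensionless depth is z₀ = a√(2mV₀)/ℏ = 2.12 × √(37.59) = 13.00.
A new bound state (alternating even/odd) appears each time z₀ passes a multiple of π/2, so N = ⌊2z₀/π⌋ + 1 = ⌊8.275⌋ + 1 = 9.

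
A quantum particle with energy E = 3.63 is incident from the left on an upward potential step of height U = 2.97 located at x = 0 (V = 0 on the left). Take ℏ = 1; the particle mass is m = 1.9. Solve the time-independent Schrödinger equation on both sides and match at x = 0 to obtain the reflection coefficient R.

R = 0.162

On each side the TISE gives plane waves with k = √(2m(E − V))/ℏ: k₁ = √(2·1.9·3.63) = 3.714, k₂ = √(2·1.9·0.66) = 1.584.
Continuity of ψ and ψ′ at the step yields the reflection amplitude r = (k₁ − k₂)/(k₁ + k₂) = 0.4021; thus R = |r|² = 0.1617, T = 0.8383.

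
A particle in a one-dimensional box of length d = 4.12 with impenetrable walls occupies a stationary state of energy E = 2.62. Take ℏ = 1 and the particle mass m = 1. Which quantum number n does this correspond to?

From E_n = n²π²ℏ²/(2md²) invert to n = √(2md²E)/(πℏ).
n = (4.12/π) × √(2 × 1 × 2.62) = 3.002 → n = 3.

n = 3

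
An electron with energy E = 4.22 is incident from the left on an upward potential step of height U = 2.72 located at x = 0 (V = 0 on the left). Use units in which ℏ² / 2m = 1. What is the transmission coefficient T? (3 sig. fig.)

On each side the TISE gives plane waves with k = √(2m(E − V))/ℏ: k₁ = √(2·½·4.22) = 2.054, k₂ = √(2·½·1.5) = 1.225.
Continuity of ψ and ψ′ at the step yields the reflection amplitude r = (k₁ − k₂)/(k₁ + k₂) = 0.2530; thus R = |r|² = 0.06400, T = 0.9360.

T = 0.936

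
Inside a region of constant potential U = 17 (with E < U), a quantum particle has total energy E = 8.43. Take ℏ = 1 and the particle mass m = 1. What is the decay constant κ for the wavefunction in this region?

κ = 4.14

Since E < U the TISE in this region is ψ'' = κ²ψ with κ = √(2m(U − E))/ℏ.
κ = √(2 × 1 × 8.57) = 4.140.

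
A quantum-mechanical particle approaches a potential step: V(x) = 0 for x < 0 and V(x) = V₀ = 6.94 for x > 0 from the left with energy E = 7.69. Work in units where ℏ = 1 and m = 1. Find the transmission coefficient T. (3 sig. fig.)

T = 0.725

On each side the TISE gives plane waves with k = √(2m(E − V))/ℏ: k₁ = √(2·1·7.69) = 3.922, k₂ = √(2·1·0.75) = 1.225.
Continuity of ψ and ψ′ at the step yields the reflection amplitude r = (k₁ − k₂)/(k₁ + k₂) = 0.5240; thus R = |r|² = 0.2746, T = 0.7254.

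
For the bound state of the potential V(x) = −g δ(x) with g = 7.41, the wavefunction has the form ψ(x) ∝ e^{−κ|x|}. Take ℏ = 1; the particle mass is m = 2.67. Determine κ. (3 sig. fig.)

κ = 19.8

Integrate −(ℏ²/2m)ψ'' − gδ(x)ψ = Eψ from −ε to +ε: the ψ'' term gives ψ'(0⁺) − ψ'(0⁻) and the δ term gives −(2mg/ℏ²)ψ(0).
With ψ ∝ e^{−κ|x|} this yields −2κ = −2mg/ℏ², so κ = mg/ℏ² = 19.78.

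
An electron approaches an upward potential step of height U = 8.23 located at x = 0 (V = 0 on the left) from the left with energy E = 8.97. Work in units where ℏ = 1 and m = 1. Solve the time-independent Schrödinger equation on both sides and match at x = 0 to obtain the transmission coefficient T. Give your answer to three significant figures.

On each side the TISE gives plane waves with k = √(2m(E − V))/ℏ: k₁ = √(2·1·8.97) = 4.236, k₂ = √(2·1·0.74) = 1.217.
Matching ψ and ψ′ at x = 0 gives r = (k₁ − k₂)/(k₁ + k₂), so R = r² = 0.3066 and T = 1 − R = 0.6934.

T = 0.693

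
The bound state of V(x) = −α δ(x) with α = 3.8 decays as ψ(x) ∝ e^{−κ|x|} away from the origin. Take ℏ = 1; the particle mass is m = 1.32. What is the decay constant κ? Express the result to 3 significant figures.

Integrating the TISE across x = 0 gives the cusp condition ψ'(0⁺) − ψ'(0⁻) = −(2mα/ℏ²)ψ(0).
With ψ ∝ e^{−κ|x|} this yields −2κ = −2mα/ℏ², so κ = mα/ℏ² = 5.016.

κ = 5.02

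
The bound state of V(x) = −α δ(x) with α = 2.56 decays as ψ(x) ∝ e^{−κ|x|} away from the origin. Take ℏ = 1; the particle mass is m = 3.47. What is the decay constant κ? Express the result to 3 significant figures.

κ = 8.88

Integrate −(ℏ²/2m)ψ'' − αδ(x)ψ = Eψ from −ε to +ε: the ψ'' term gives ψ'(0⁺) − ψ'(0⁻) and the δ term gives −(2mα/ℏ²)ψ(0).
With ψ ∝ e^{−κ|x|} this yields −2κ = −2mα/ℏ², so κ = mα/ℏ² = 8.883.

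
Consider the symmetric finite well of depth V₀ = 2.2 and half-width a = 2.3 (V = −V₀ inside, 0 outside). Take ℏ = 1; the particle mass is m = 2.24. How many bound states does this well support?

Define the well-strength parameter z₀ = (a/ℏ)√(2mV₀) = 2.3 × √(2·2.24·2.2) = 7.221.
The even/odd transcendental equations gain one root per π/2 in z₀, giving N = 1 + ⌊2z₀/π⌋ = 1 + ⌊4.597⌋ = 5.

N = 5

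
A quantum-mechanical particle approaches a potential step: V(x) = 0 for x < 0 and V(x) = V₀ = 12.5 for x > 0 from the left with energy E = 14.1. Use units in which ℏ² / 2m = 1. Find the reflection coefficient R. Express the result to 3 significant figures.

R = 0.246

On each side the TISE gives plane waves with k = √(2m(E − V))/ℏ: k₁ = √(2·½·14.1) = 3.755, k₂ = √(2·½·1.6) = 1.265.
Continuity of ψ and ψ′ at the step yields the reflection amplitude r = (k₁ − k₂)/(k₁ + k₂) = 0.4960; thus R = |r|² = 0.2461, T = 0.7539.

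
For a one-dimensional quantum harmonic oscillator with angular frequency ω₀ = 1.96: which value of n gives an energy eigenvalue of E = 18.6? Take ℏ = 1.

E_n = ℏω₀(n + ½) ⇒ n = E/(ℏω₀) − ½ = 18.6/1.96 − 0.5 = 8.990 → n = 9.

n = 9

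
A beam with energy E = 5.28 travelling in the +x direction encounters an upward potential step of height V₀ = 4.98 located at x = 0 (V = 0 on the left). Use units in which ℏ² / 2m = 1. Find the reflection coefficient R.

The wavenumbers are k₁ = √(2mE)/ℏ = 2.298 on the left and k₂ = √(2m(E − V₀))/ℏ = 0.5477 on the right.
Matching ψ and ψ′ at x = 0 gives r = (k₁ − k₂)/(k₁ + k₂), so R = r² = 0.3783 and T = 1 − R = 0.6217.

R = 0.378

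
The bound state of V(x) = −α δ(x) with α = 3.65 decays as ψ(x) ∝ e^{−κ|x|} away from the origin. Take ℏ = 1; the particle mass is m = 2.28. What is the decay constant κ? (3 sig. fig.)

κ = 8.32

Integrate −(ℏ²/2m)ψ'' − αδ(x)ψ = Eψ from −ε to +ε: the ψ'' term gives ψ'(0⁺) − ψ'(0⁻) and the δ term gives −(2mα/ℏ²)ψ(0).
With ψ ∝ e^{−κ|x|} this yields −2κ = −2mα/ℏ², so κ = mα/ℏ² = 8.322.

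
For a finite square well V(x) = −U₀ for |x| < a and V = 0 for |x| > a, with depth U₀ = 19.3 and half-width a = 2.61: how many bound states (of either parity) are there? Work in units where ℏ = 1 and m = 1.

N = 11

The dimensionless depth is z₀ = a√(2mU₀)/ℏ = 2.61 × √(38.60) = 16.22.
A new bound state (alternating even/odd) appears each time z₀ passes a multiple of π/2, so N = ⌊2z₀/π⌋ + 1 = ⌊10.32⌋ + 1 = 11.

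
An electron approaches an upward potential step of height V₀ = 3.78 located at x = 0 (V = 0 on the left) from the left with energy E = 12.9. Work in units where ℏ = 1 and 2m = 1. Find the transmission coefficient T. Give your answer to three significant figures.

The wavenumbers are k₁ = √(2mE)/ℏ = 3.592 on the left and k₂ = √(2m(E − V₀))/ℏ = 3.020 on the right.
Matching ψ and ψ′ at x = 0 gives r = (k₁ − k₂)/(k₁ + k₂), so R = r² = 0.007478 and T = 1 − R = 0.9925.

T = 0.993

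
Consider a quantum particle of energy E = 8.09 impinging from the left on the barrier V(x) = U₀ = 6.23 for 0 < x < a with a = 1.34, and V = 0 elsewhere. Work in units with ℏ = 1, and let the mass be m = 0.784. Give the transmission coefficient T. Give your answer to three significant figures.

E > U₀: inside the barrier k₂ = √(2m(E − U₀))/ℏ = 1.708, k₂a = 2.288.
Matching at both interfaces gives T⁻¹ = 1 + U₀² sin²(k₂a) / [4E(E − U₀)] = 1.366, hence T = 0.732.

T = 0.732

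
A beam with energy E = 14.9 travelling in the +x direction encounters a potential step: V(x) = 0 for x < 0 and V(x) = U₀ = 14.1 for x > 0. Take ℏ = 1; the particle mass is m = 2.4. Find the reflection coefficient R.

R = 0.389

On each side the TISE gives plane waves with k = √(2m(E − V))/ℏ: k₁ = √(2·2.4·14.9) = 8.457, k₂ = √(2·2.4·0.8) = 1.960.
Matching ψ and ψ′ at x = 0 gives r = (k₁ − k₂)/(k₁ + k₂), so R = r² = 0.3891 and T = 1 − R = 0.6109.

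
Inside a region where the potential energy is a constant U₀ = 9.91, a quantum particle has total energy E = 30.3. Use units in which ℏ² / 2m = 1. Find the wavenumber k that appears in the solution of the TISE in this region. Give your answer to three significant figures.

With E > U₀ the solution is oscillatory, ψ ∝ e^{±ikx} with k = √(2m(E − U₀))/ℏ.
k = √(2 × 0.5 × 20.39) = 4.516.

k = 4.52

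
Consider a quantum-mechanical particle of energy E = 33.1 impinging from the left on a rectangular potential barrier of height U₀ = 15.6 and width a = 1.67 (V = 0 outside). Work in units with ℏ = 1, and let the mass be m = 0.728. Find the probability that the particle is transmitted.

T = 0.931

Above the barrier the interior wavenumber is k₂ = √(2m(E − U₀))/ℏ = 5.048, giving phase k₂a = 8.430.
Matching at both interfaces gives T⁻¹ = 1 + U₀² sin²(k₂a) / [4E(E − U₀)] = 1.074, hence T = 0.931.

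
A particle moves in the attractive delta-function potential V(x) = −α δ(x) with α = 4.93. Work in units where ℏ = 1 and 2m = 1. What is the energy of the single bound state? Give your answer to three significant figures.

E = -6.08

For x ≠ 0 the bound state is ψ ∝ e^{−κ|x|}; integrating the TISE across the delta gives the cusp condition 2κ = 2mα/ℏ², so κ = 2.465.
Then E = −ℏ²κ²/(2m) = −mα²/(2ℏ²) = -6.076.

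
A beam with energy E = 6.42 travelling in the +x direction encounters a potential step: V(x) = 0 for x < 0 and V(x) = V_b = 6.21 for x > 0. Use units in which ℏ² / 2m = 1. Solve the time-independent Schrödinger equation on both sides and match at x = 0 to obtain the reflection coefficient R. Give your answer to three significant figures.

The wavenumbers are k₁ = √(2mE)/ℏ = 2.534 on the left and k₂ = √(2m(E − V_b))/ℏ = 0.4583 on the right.
Matching ψ and ψ′ at x = 0 gives r = (k₁ − k₂)/(k₁ + k₂), so R = r² = 0.4812 and T = 1 − R = 0.5188.

R = 0.481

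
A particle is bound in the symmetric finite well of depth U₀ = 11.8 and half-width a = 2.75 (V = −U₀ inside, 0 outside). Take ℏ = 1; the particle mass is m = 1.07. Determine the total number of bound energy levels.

N = 9

Define the well-strength parameter z₀ = (a/ℏ)√(2mU₀) = 2.75 × √(2·1.07·11.8) = 13.82.
The even/odd transcendental equations gain one root per π/2 in z₀, giving N = 1 + ⌊2z₀/π⌋ = 1 + ⌊8.798⌋ = 9.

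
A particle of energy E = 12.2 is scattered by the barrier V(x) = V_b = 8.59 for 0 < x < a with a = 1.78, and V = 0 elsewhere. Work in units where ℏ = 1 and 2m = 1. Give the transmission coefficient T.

T = 0.977

Above the barrier the interior wavenumber is k₂ = √(2m(E − V_b))/ℏ = 1.900, giving phase k₂a = 3.382.
T = [1 + V_b² sin²(k₂a) / (4E(E − V_b))]⁻¹ = 1/1.024 = 0.977.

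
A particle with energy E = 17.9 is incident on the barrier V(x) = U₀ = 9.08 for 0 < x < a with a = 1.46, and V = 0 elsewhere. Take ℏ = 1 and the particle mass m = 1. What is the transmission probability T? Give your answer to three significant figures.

E > U₀: inside the barrier k₂ = √(2m(E − U₀))/ℏ = 4.200, k₂a = 6.132.
T = [1 + U₀² sin²(k₂a) / (4E(E − U₀))]⁻¹ = 1/1.003 = 0.997.

T = 0.997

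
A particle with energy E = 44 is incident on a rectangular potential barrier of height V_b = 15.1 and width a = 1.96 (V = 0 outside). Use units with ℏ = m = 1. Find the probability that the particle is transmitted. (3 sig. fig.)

Above the barrier the interior wavenumber is k₂ = √(2m(E − V_b))/ℏ = 7.603, giving phase k₂a = 14.90.
Matching at both interfaces gives T⁻¹ = 1 + V_b² sin²(k₂a) / [4E(E − V_b)] = 1.023, hence T = 0.977.

T = 0.977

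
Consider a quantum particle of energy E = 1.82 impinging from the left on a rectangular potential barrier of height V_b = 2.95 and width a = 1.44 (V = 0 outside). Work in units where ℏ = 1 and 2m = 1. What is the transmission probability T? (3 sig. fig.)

Since E < V_b the interior solution is evanescent with decay constant κ = √(2m(V_b − E))/ℏ = 1.063.
κa = 1.531, sinh(κa) = 2.203.
Matching ψ, ψ′ at both faces gives T = [1 + V_b² sinh²(κa) / (4E(V_b − E))]⁻¹ = 1/6.132 = 0.163.

T = 0.163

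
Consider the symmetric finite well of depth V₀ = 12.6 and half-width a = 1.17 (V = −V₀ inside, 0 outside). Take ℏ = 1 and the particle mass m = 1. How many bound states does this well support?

N = 4

The dimensionless depth is z₀ = a√(2mV₀)/ℏ = 1.17 × √(25.20) = 5.873.
The even/odd transcendental equations gain one root per π/2 in z₀, giving N = 1 + ⌊2z₀/π⌋ = 1 + ⌊3.739⌋ = 4.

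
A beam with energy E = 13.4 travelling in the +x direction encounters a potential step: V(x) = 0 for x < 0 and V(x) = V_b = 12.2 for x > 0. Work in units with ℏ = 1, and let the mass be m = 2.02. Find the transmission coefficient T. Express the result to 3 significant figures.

The wavenumbers are k₁ = √(2mE)/ℏ = 7.358 on the left and k₂ = √(2m(E − V_b))/ℏ = 2.202 on the right.
Matching ψ and ψ′ at x = 0 gives r = (k₁ − k₂)/(k₁ + k₂), so R = r² = 0.2909 and T = 1 − R = 0.7091.

T = 0.709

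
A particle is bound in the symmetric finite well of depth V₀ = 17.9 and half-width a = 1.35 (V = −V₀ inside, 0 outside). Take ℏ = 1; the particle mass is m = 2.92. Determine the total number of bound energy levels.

N = 9

The dimensionless depth is z₀ = a√(2mV₀)/ℏ = 1.35 × √(104.5) = 13.80.
The even/odd transcendental equations gain one root per π/2 in z₀, giving N = 1 + ⌊2z₀/π⌋ = 1 + ⌊8.787⌋ = 9.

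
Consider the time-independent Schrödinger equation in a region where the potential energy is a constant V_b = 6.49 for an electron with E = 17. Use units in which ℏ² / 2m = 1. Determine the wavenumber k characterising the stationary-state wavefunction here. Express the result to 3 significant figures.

k = 3.24

With E > V_b the solution is oscillatory, ψ ∝ e^{±ikx} with k = √(2m(E − V_b))/ℏ.
k = √(2 × 0.5 × 10.51) = 3.242.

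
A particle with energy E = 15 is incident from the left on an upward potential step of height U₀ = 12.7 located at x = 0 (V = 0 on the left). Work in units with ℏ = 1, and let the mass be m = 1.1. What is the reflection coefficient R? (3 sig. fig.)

R = 0.191

On each side the TISE gives plane waves with k = √(2m(E − V))/ℏ: k₁ = √(2·1.1·15) = 5.745, k₂ = √(2·1.1·2.3) = 2.249.
Matching ψ and ψ′ at x = 0 gives r = (k₁ − k₂)/(k₁ + k₂), so R = r² = 0.1912 and T = 1 − R = 0.8088.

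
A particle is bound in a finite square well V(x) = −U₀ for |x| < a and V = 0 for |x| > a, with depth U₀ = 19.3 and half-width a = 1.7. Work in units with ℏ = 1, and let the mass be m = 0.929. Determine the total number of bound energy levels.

The dimensionless depth is z₀ = a√(2mU₀)/ℏ = 1.7 × √(35.86) = 10.18.
The even/odd transcendental equations gain one root per π/2 in z₀, giving N = 1 + ⌊2z₀/π⌋ = 1 + ⌊6.481⌋ = 7.

N = 7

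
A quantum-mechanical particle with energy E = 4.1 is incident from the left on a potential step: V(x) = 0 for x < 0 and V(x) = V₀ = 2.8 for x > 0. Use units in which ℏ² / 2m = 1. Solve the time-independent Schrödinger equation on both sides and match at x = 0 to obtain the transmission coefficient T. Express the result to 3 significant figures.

On each side the TISE gives plane waves with k = √(2m(E − V))/ℏ: k₁ = √(2·½·4.1) = 2.025, k₂ = √(2·½·1.3) = 1.140.
Continuity of ψ and ψ′ at the step yields the reflection amplitude r = (k₁ − k₂)/(k₁ + k₂) = 0.2795; thus R = |r|² = 0.07813, T = 0.9219.

T = 0.922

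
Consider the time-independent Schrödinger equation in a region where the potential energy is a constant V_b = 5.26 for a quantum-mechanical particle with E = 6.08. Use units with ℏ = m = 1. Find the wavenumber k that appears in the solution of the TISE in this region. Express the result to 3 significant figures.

k = 1.28

With E > V_b the solution is oscillatory, ψ ∝ e^{±ikx} with k = √(2m(E − V_b))/ℏ.
k = √(2 × 1 × 0.82) = 1.281.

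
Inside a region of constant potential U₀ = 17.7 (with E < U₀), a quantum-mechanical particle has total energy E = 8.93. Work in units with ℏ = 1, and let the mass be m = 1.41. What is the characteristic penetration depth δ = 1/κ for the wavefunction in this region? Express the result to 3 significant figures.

δ = 0.201

Since E < U₀ the TISE in this region is ψ'' = κ²ψ with κ = √(2m(U₀ − E))/ℏ.
κ = √(2 × 1.41 × 8.77) = 4.973. The penetration depth is δ = 1/κ = 0.201.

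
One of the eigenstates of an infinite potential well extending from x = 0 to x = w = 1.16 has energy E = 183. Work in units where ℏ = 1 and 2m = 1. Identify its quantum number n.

n = 5

For an infinite well E_n = n²π²ℏ²/(2mw²), so n = (w/πℏ)√(2mE).
n = (1.16/π) × √(2 × 0.5 × 183) = 4.995 → n = 5.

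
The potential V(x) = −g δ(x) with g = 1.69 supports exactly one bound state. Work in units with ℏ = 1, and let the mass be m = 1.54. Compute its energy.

E = -2.20

The bound state is ψ(x) = √κ e^{−κ|x|}. The derivative jump ψ'(0⁺) − ψ'(0⁻) = −(2mg/ℏ²)ψ(0) fixes κ = mg/ℏ² = 2.603.
Then E = −ℏ²κ²/(2m) = −mg²/(2ℏ²) = -2.199.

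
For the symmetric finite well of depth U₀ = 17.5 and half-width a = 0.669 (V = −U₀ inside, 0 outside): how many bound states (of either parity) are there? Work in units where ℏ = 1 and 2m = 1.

The dimensionless depth is z₀ = a√(2mU₀)/ℏ = 0.669 × √(17.50) = 2.799.
The even/odd transcendental equations gain one root per π/2 in z₀, giving N = 1 + ⌊2z₀/π⌋ = 1 + ⌊1.782⌋ = 2.

N = 2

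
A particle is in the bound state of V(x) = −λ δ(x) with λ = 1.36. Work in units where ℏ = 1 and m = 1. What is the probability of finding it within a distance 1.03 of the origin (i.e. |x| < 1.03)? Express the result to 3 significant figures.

P = 0.939

The normalised bound state is ψ = √κ e^{−κ|x|} with κ = mλ/ℏ² = 1.360.
P(|x| < d) = ∫_{−d}^{d} κ e^{−2κ|x|} dx = 1 − e^{−2κd} = 1 − e^{−2.802} = 0.9393.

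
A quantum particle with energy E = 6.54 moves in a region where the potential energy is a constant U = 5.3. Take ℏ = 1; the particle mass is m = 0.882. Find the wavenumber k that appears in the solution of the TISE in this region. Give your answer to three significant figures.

With E > U the solution is oscillatory, ψ ∝ e^{±ikx} with k = √(2m(E − U))/ℏ.
k = √(2 × 0.882 × 1.24) = 1.479.

k = 1.48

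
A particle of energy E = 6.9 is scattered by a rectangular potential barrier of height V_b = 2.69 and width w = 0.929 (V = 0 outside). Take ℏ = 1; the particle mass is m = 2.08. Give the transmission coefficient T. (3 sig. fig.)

T = 0.972

E > V_b: inside the barrier k₂ = √(2m(E − V_b))/ℏ = 4.185, k₂w = 3.888.
T = [1 + V_b² sin²(k₂w) / (4E(E − V_b))]⁻¹ = 1/1.029 = 0.972.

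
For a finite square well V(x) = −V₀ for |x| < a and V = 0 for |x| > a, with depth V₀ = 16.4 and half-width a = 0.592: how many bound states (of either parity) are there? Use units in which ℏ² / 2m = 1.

Define the well-strength parameter z₀ = (a/ℏ)√(2mV₀) = 0.592 × √(2·0.5·16.4) = 2.397.
A new bound state (alternating even/odd) appears each time z₀ passes a multiple of π/2, so N = ⌊2z₀/π⌋ + 1 = ⌊1.526⌋ + 1 = 2.

N = 2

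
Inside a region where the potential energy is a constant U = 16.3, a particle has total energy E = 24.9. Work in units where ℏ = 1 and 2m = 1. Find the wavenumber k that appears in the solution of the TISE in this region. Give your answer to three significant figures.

k = 2.93

With E > U the solution is oscillatory, ψ ∝ e^{±ikx} with k = √(2m(E − U))/ℏ.
k = √(2 × 0.5 × 8.6) = 2.933.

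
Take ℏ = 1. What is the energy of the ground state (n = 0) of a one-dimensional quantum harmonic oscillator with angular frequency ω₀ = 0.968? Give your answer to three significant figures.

The oscillator eigenvalues are E_n = ℏω₀(n + ½), so E_0 = 0.968 × 0.5 = 0.4840.

E = 0.484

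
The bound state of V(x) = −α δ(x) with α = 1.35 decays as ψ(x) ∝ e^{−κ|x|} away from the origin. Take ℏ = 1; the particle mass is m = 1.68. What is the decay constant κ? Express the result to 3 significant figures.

κ = 2.27

Integrating the TISE across x = 0 gives the cusp condition ψ'(0⁺) − ψ'(0⁻) = −(2mα/ℏ²)ψ(0).
With ψ ∝ e^{−κ|x|} this yields −2κ = −2mα/ℏ², so κ = mα/ℏ² = 2.268.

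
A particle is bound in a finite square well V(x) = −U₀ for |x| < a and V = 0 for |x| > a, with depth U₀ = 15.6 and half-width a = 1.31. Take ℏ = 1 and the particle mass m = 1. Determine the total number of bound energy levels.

The dimensionless depth is z₀ = a√(2mU₀)/ℏ = 1.31 × √(31.20) = 7.317.
The even/odd transcendental equations gain one root per π/2 in z₀, giving N = 1 + ⌊2z₀/π⌋ = 1 + ⌊4.658⌋ = 5.

N = 5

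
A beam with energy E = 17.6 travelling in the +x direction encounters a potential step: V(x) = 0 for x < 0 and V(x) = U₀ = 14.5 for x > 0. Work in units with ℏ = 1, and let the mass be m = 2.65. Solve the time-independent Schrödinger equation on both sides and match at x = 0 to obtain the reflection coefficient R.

On each side the TISE gives plane waves with k = √(2m(E − V))/ℏ: k₁ = √(2·2.65·17.6) = 9.658, k₂ = √(2·2.65·3.1) = 4.053.
Continuity of ψ and ψ′ at the step yields the reflection amplitude r = (k₁ − k₂)/(k₁ + k₂) = 0.4088; thus R = |r|² = 0.1671, T = 0.8329.

R = 0.167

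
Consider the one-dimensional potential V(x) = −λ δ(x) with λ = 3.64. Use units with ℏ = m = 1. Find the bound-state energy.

For x ≠ 0 the bound state is ψ ∝ e^{−κ|x|}; integrating the TISE across the delta gives the cusp condition 2κ = 2mλ/ℏ², so κ = 3.640.
Then E = −ℏ²κ²/(2m) = −mλ²/(2ℏ²) = -6.625.

E = -6.62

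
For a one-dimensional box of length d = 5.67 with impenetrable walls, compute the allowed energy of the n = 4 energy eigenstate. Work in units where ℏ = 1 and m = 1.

E = 2.46

The infinite-well eigenfunctions ψ_n = √(2/d) sin(nπx/d) vanish at both walls, giving E_n = n²π²ℏ²/(2md²).
E_4 = 4² × π² / (2 × 1 × 5.67²) = 2.456.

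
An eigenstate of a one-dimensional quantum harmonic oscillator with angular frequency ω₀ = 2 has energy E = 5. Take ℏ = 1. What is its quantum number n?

E_n = ℏω₀(n + ½) ⇒ n = E/(ℏω₀) − ½ = 5/2 − 0.5 = 2.000 → n = 2.

n = 2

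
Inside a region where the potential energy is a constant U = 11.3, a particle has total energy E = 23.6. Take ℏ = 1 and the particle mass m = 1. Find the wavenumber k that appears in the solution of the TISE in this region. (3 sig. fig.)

With E > U the solution is oscillatory, ψ ∝ e^{±ikx} with k = √(2m(E − U))/ℏ.
k = √(2 × 1 × 12.3) = 4.960.

k = 4.96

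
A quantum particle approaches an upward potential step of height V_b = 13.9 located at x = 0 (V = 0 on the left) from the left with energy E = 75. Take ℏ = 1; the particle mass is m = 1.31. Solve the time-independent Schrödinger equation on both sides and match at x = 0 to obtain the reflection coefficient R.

On each side the TISE gives plane waves with k = √(2m(E − V))/ℏ: k₁ = √(2·1.31·75) = 14.02, k₂ = √(2·1.31·61.1) = 12.65.
Continuity of ψ and ψ′ at the step yields the reflection amplitude r = (k₁ − k₂)/(k₁ + k₂) = 0.05120; thus R = |r|² = 0.002621, T = 0.9974.

R = 0.00262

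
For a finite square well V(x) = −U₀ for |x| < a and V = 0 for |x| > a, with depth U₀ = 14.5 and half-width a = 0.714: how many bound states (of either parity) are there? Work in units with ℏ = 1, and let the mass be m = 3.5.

The dimensionless depth is z₀ = a√(2mU₀)/ℏ = 0.714 × √(101.5) = 7.193.
The even/odd transcendental equations gain one root per π/2 in z₀, giving N = 1 + ⌊2z₀/π⌋ = 1 + ⌊4.579⌋ = 5.

N = 5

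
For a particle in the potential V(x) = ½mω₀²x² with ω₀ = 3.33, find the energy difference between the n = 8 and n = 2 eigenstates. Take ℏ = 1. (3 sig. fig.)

ΔE = 20.0

E_n = ℏω₀(n + ½), so ΔE = (8 − 2) ℏω₀ = 6 × 3.33 = 19.98.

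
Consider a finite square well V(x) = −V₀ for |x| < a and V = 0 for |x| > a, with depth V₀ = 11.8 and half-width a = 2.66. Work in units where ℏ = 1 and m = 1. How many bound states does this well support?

N = 9

Define the well-strength parameter z₀ = (a/ℏ)√(2mV₀) = 2.66 × √(2·1·11.8) = 12.92.
The even/odd transcendental equations gain one root per π/2 in z₀, giving N = 1 + ⌊2z₀/π⌋ = 1 + ⌊8.227⌋ = 9.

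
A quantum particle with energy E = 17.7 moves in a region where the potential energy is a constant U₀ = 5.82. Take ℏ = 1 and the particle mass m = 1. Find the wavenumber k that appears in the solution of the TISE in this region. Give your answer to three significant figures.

With E > U₀ the solution is oscillatory, ψ ∝ e^{±ikx} with k = √(2m(E − U₀))/ℏ.
k = √(2 × 1 × 11.88) = 4.874.

k = 4.87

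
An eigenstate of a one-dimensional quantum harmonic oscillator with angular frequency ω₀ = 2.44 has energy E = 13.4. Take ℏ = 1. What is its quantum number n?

n = 5

Invert E_n = (n + ½)ℏω₀: n = E/ℏω₀ − ½ = 4.992, so n = 5.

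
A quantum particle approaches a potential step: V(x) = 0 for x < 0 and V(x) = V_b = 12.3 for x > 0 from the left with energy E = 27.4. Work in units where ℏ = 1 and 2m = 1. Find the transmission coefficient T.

On each side the TISE gives plane waves with k = √(2m(E − V))/ℏ: k₁ = √(2·½·27.4) = 5.235, k₂ = √(2·½·15.1) = 3.886.
Matching ψ and ψ′ at x = 0 gives r = (k₁ − k₂)/(k₁ + k₂), so R = r² = 0.02187 and T = 1 − R = 0.9781.

T = 0.978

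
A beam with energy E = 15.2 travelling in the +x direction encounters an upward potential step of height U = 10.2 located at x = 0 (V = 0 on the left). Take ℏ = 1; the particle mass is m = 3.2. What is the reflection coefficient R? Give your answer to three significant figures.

The wavenumbers are k₁ = √(2mE)/ℏ = 9.863 on the left and k₂ = √(2m(E − U))/ℏ = 5.657 on the right.
Continuity of ψ and ψ′ at the step yields the reflection amplitude r = (k₁ − k₂)/(k₁ + k₂) = 0.2710; thus R = |r|² = 0.07345, T = 0.9265.

R = 0.0735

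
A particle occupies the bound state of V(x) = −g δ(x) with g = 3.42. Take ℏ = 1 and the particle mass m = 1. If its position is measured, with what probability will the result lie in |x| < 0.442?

The normalised bound state is ψ = √κ e^{−κ|x|} with κ = mg/ℏ² = 3.420.
P(|x| < d) = ∫_{−d}^{d} κ e^{−2κ|x|} dx = 1 − e^{−2κd} = 1 − e^{−3.023} = 0.9514.

P = 0.951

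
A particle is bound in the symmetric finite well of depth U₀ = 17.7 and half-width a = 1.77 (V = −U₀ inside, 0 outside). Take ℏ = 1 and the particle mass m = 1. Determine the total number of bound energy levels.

N = 7

Define the well-strength parameter z₀ = (a/ℏ)√(2mU₀) = 1.77 × √(2·1·17.7) = 10.53.
The even/odd transcendental equations gain one root per π/2 in z₀, giving N = 1 + ⌊2z₀/π⌋ = 1 + ⌊6.704⌋ = 7.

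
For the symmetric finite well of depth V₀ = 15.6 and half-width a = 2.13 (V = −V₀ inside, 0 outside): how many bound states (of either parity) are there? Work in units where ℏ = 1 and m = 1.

N = 8

Define the well-strength parameter z₀ = (a/ℏ)√(2mV₀) = 2.13 × √(2·1·15.6) = 11.90.
A new bound state (alternating even/odd) appears each time z₀ passes a multiple of π/2, so N = ⌊2z₀/π⌋ + 1 = ⌊7.574⌋ + 1 = 8.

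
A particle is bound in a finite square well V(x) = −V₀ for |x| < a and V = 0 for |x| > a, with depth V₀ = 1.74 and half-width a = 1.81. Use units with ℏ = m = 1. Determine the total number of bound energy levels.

N = 3

Define the well-strength parameter z₀ = (a/ℏ)√(2mV₀) = 1.81 × √(2·1·1.74) = 3.377.
The even/odd transcendental equations gain one root per π/2 in z₀, giving N = 1 + ⌊2z₀/π⌋ = 1 + ⌊2.150⌋ = 3.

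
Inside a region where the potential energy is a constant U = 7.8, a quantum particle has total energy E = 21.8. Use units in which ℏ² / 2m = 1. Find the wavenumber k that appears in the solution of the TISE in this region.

k = 3.74

With E > U the solution is oscillatory, ψ ∝ e^{±ikx} with k = √(2m(E − U))/ℏ.
k = √(2 × 0.5 × 14) = 3.742.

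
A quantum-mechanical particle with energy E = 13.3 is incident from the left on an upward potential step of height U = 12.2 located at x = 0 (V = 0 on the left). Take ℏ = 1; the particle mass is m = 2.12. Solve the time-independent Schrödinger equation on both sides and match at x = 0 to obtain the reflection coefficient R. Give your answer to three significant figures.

The wavenumbers are k₁ = √(2mE)/ℏ = 7.509 on the left and k₂ = √(2m(E − U))/ℏ = 2.160 on the right.
Matching ψ and ψ′ at x = 0 gives r = (k₁ − k₂)/(k₁ + k₂), so R = r² = 0.3061 and T = 1 − R = 0.6939.

R = 0.306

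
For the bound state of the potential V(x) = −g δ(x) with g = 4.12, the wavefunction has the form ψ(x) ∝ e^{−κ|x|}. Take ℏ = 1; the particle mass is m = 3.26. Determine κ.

κ = 13.4

Integrating the TISE across x = 0 gives the cusp condition ψ'(0⁺) − ψ'(0⁻) = −(2mg/ℏ²)ψ(0).
With ψ ∝ e^{−κ|x|} this yields −2κ = −2mg/ℏ², so κ = mg/ℏ² = 13.43.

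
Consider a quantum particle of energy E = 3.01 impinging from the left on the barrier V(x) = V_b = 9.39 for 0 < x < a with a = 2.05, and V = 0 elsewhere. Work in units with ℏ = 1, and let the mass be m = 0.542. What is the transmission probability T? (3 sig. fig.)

E < V_b: inside the barrier ψ ∝ e^{±κx} with κ = √(2m(V_b − E))/ℏ = 2.630.
κa = 5.391, sinh(κa) = 109.7.
Matching ψ, ψ′ at both faces gives T = [1 + V_b² sinh²(κa) / (4E(V_b − E))]⁻¹ = 1/13820 = 0.0000724.

T = 0.0000724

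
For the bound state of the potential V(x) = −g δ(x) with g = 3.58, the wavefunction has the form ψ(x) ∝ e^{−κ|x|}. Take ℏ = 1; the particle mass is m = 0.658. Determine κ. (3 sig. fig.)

κ = 2.36

Integrating the TISE across x = 0 gives the cusp condition ψ'(0⁺) − ψ'(0⁻) = −(2mg/ℏ²)ψ(0).
With ψ ∝ e^{−κ|x|} this yields −2κ = −2mg/ℏ², so κ = mg/ℏ² = 2.356.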